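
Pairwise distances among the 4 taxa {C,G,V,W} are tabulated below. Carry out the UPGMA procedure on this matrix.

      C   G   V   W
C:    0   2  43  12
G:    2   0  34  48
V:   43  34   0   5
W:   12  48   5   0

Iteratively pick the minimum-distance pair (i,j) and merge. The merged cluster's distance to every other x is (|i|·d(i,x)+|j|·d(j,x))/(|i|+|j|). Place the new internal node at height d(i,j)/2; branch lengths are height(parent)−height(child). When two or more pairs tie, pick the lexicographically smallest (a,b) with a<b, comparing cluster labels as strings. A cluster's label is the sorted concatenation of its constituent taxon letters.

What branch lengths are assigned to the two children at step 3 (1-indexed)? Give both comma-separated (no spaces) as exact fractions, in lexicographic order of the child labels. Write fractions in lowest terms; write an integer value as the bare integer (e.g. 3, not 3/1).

129/8,117/8

1. join C+G (d=2) ⇒ CG; edges |C|=1, |G|=1
  updated: d(CG,V)=77/2, d(CG,W)=30
2. join V+W (d=5) ⇒ VW; edges |V|=5/2, |W|=5/2
  updated: d(CG,VW)=137/4
3. join CG+VW (d=137/4) ⇒ CGVW; edges |CG|=129/8, |VW|=117/8
final tree: ((C:1,G:1):129/8,(V:5/2,W:5/2):117/8)
total length: 151/4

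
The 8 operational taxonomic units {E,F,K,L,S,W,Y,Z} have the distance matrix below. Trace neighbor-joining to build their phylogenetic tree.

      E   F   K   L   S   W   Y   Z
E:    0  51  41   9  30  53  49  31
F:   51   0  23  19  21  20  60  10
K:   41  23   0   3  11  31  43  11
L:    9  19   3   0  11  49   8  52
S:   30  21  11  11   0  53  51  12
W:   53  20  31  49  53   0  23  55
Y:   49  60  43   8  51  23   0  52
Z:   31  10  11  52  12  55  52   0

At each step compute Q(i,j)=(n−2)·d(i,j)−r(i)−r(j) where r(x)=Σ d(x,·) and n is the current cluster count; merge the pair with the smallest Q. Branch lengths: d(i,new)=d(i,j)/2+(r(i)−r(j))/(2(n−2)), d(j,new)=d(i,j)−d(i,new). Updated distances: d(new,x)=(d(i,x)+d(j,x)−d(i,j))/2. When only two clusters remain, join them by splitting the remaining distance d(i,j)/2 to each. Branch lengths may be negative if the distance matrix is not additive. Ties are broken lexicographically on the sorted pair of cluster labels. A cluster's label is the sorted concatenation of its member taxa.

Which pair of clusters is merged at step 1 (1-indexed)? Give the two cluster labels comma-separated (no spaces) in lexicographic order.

W,Y

1. join W+Y (d=23, Q=-432) ⇒ WY; edges |W|=34/3, |Y|=35/3
  updated: d(E,WY)=79/2, d(F,WY)=57/2, d(K,WY)=51/2, d(L,WY)=17, d(S,WY)=81/2, d(WY,Z)=42
2. join E+L (d=9, Q=-535/2) ⇒ EL; edges |E|=271/20, |L|=-91/20
  updated: d(EL,F)=61/2, d(EL,K)=35/2, d(EL,S)=16, d(EL,WY)=95/4, d(EL,Z)=37
3. join EL+WY (d=95/4, Q=-190) ⇒ ELWY; edges |EL|=119/16, |WY|=261/16
  updated: d(ELWY,F)=141/8, d(ELWY,K)=77/8, d(ELWY,S)=131/8, d(ELWY,Z)=221/8
4. join F+Z (d=10, Q=-409/4) ⇒ FZ; edges |F|=41/6, |Z|=19/6
  updated: d(ELWY,FZ)=141/8, d(FZ,K)=12, d(FZ,S)=23/2
5. join ELWY+K (d=77/8, Q=-57) ⇒ EKLWY; edges |ELWY|=121/16, |K|=33/16
  updated: d(EKLWY,FZ)=10, d(EKLWY,S)=71/8
6. join EKLWY+FZ (d=10, Q=-243/8) ⇒ EFKLWYZ; edges |EKLWY|=59/16, |FZ|=101/16
  updated: d(EFKLWYZ,S)=83/16
7. join EFKLWYZ+S (d=83/16) ⇒ EFKLSWYZ; edges |EFKLWYZ|=83/32, |S|=83/32
final tree: (((((E:271/20,L:-91/20):119/16,(W:34/3,Y:35/3):261/16):121/16,K:33/16):59/16,(F:41/6,Z:19/6):101/16):83/32,S:83/32)
total length: 1449/16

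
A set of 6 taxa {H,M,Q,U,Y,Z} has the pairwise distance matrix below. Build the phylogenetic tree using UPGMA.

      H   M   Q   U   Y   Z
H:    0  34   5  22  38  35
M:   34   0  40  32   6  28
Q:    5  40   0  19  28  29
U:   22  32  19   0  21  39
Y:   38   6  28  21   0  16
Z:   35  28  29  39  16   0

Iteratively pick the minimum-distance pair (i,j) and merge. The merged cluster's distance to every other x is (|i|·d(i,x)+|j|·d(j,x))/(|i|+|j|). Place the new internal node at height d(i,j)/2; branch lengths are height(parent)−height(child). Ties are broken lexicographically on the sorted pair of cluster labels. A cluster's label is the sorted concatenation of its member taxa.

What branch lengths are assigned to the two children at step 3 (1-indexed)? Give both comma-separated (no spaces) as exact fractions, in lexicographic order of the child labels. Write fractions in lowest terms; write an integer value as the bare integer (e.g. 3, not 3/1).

1. join H+Q (d=5) ⇒ HQ; edges |H|=5/2, |Q|=5/2
  updated: d(HQ,M)=37, d(HQ,U)=41/2, d(HQ,Y)=33, d(HQ,Z)=32
2. join M+Y (d=6) ⇒ MY; edges |M|=3, |Y|=3
  updated: d(HQ,MY)=35, d(MY,U)=53/2, d(MY,Z)=22
3. join HQ+U (d=41/2) ⇒ HQU; edges |HQ|=31/4, |U|=41/4
  updated: d(HQU,MY)=193/6, d(HQU,Z)=103/3
4. join MY+Z (d=22) ⇒ MYZ; edges |MY|=8, |Z|=11
  updated: d(HQU,MYZ)=296/9
5. join HQU+MYZ (d=296/9) ⇒ HMQUYZ; edges |HQU|=223/36, |MYZ|=49/9
final tree: (((H:5/2,Q:5/2):31/4,U:41/4):223/36,((M:3,Y:3):8,Z:11):49/9)
total length: 2147/36

31/4,41/4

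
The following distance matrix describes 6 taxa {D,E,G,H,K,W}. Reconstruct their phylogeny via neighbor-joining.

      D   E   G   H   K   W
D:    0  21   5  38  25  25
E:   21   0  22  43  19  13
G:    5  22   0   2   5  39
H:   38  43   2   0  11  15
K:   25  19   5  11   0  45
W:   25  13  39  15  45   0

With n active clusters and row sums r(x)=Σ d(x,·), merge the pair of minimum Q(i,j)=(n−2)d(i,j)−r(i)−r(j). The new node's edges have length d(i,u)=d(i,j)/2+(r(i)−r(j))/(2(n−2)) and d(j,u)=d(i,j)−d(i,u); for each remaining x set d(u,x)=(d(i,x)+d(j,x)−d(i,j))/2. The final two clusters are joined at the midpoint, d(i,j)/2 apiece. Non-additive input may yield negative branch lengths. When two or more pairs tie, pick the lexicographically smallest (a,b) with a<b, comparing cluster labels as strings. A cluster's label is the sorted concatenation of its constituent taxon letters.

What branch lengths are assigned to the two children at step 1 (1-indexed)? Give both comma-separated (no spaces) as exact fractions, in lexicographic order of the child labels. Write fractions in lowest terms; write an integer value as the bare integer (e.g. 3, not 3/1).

1. join E+W (d=13, Q=-203) ⇒ EW; edges |E|=33/8, |W|=71/8
  updated: d(D,EW)=33/2, d(EW,G)=24, d(EW,H)=45/2, d(EW,K)=51/2
2. join D+EW (d=33/2, Q=-247/2) ⇒ DEW; edges |D|=91/12, |EW|=107/12
  updated: d(DEW,G)=25/4, d(DEW,H)=22, d(DEW,K)=17
3. join DEW+G (d=25/4, Q=-46) ⇒ DEGW; edges |DEW|=89/8, |G|=-39/8
  updated: d(DEGW,H)=71/8, d(DEGW,K)=63/8
4. join DEGW+H (d=71/8, Q=-111/4) ⇒ DEGHW; edges |DEGW|=23/8, |H|=6
  updated: d(DEGHW,K)=5
5. join DEGHW+K (d=5) ⇒ DEGHKW; edges |DEGHW|=5/2, |K|=5/2
final tree: ((((D:91/12,(E:33/8,W:71/8):107/12):89/8,G:-39/8):23/8,H:6):5/2,K:5/2)
total length: 397/8

33/8,71/8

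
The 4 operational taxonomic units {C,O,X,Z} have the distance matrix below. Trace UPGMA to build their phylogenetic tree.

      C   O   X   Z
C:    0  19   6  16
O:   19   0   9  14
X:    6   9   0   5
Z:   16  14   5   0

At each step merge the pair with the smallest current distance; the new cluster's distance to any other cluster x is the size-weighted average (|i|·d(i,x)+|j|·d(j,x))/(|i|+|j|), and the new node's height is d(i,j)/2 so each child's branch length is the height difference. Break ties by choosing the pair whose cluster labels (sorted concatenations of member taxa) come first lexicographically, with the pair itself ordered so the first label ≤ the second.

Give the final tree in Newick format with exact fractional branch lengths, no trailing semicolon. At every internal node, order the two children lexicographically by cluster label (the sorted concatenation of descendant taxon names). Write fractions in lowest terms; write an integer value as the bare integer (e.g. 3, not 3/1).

step 1: merge (X,Z) at d=5; branch lengths X→5/2, Z→5/2; new cluster XZ
  updated: d(C,XZ)=11, d(O,XZ)=23/2
step 2: merge (C,XZ) at d=11; branch lengths C→11/2, XZ→3; new cluster CXZ
  updated: d(CXZ,O)=14
step 3: merge (CXZ,O) at d=14; branch lengths CXZ→3/2, O→7; new cluster COXZ
final tree: ((C:11/2,(X:5/2,Z:5/2):3):3/2,O:7)
total length: 22

((C:11/2,(X:5/2,Z:5/2):3):3/2,O:7)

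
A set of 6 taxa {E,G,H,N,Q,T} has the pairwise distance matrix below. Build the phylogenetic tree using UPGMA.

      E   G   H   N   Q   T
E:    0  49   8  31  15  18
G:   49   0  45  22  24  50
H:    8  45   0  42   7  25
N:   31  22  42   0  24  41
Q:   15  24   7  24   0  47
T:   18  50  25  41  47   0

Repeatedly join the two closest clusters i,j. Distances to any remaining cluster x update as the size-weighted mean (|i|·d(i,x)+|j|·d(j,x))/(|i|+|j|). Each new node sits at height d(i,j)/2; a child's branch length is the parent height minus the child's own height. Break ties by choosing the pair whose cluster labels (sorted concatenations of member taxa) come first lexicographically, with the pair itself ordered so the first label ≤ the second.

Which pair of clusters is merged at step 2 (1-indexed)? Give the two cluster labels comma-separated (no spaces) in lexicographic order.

1. join H+Q (d=7) ⇒ HQ; edges |H|=7/2, |Q|=7/2
  updated: d(E,HQ)=23/2, d(G,HQ)=69/2, d(HQ,N)=33, d(HQ,T)=36
2. join E+HQ (d=23/2) ⇒ EHQ; edges |E|=23/4, |HQ|=9/4
  updated: d(EHQ,G)=118/3, d(EHQ,N)=97/3, d(EHQ,T)=30
3. join G+N (d=22) ⇒ GN; edges |G|=11, |N|=11
  updated: d(EHQ,GN)=215/6, d(GN,T)=91/2
4. join EHQ+T (d=30) ⇒ EHQT; edges |EHQ|=37/4, |T|=15
  updated: d(EHQT,GN)=153/4
5. join EHQT+GN (d=153/4) ⇒ EGHNQT; edges |EHQT|=33/8, |GN|=65/8
final tree: (((E:23/4,(H:7/2,Q:7/2):9/4):37/4,T:15):33/8,(G:11,N:11):65/8)
total length: 147/2

E,HQ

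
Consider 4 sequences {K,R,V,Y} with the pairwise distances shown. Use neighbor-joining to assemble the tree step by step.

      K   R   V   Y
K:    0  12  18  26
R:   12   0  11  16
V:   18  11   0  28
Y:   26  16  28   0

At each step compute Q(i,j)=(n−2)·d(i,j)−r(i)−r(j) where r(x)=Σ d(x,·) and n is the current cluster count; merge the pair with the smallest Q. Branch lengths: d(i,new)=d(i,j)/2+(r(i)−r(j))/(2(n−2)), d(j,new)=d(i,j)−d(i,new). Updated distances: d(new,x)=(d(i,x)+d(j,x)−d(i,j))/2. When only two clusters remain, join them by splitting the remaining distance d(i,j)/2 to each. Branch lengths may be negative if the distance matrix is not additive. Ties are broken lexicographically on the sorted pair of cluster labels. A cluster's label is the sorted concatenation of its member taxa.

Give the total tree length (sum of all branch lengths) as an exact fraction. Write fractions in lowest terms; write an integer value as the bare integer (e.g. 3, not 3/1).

145/4

iteration 1: select K,V (d=18, Q=-77); attach at lengths (35/4, 37/4); label the merged cluster KV
  updated: d(KV,R)=5/2, d(KV,Y)=18
iteration 2: select KV,R (d=5/2, Q=-73/2); attach at lengths (9/4, 1/4); label the merged cluster KRV
  updated: d(KRV,Y)=63/4
iteration 3: select KRV,Y (d=63/4); attach at lengths (63/8, 63/8); label the merged cluster KRVY
final tree: (((K:35/4,V:37/4):9/4,R:1/4):63/8,Y:63/8)
total length: 145/4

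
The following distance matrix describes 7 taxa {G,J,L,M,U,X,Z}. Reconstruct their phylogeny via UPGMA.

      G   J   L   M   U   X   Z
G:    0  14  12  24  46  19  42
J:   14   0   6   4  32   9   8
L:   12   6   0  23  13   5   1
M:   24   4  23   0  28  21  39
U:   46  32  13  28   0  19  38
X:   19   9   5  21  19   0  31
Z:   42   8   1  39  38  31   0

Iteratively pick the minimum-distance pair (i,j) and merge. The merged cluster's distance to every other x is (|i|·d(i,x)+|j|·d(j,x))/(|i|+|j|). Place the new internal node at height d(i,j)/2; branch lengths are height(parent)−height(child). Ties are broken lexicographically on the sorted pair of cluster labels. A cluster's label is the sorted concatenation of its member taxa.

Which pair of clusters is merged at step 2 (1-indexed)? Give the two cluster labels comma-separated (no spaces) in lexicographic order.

iteration 1: select L,Z (d=1); attach at lengths (1/2, 1/2); label the merged cluster LZ
  updated: d(G,LZ)=27, d(J,LZ)=7, d(LZ,M)=31, d(LZ,U)=51/2, d(LZ,X)=18
iteration 2: select J,M (d=4); attach at lengths (2, 2); label the merged cluster JM
  updated: d(G,JM)=19, d(JM,LZ)=19, d(JM,U)=30, d(JM,X)=15
iteration 3: select JM,X (d=15); attach at lengths (11/2, 15/2); label the merged cluster JMX
  updated: d(G,JMX)=19, d(JMX,LZ)=56/3, d(JMX,U)=79/3
iteration 4: select JMX,LZ (d=56/3); attach at lengths (11/6, 53/6); label the merged cluster JLMXZ
  updated: d(G,JLMXZ)=111/5, d(JLMXZ,U)=26
iteration 5: select G,JLMXZ (d=111/5); attach at lengths (111/10, 53/30); label the merged cluster GJLMXZ
  updated: d(GJLMXZ,U)=88/3
iteration 6: select GJLMXZ,U (d=88/3); attach at lengths (107/30, 44/3); label the merged cluster GJLMUXZ
final tree: ((G:111/10,(((J:2,M:2):11/2,X:15/2):11/6,(L:1/2,Z:1/2):53/6):53/30):107/30,U:44/3)
total length: 1793/30

J,M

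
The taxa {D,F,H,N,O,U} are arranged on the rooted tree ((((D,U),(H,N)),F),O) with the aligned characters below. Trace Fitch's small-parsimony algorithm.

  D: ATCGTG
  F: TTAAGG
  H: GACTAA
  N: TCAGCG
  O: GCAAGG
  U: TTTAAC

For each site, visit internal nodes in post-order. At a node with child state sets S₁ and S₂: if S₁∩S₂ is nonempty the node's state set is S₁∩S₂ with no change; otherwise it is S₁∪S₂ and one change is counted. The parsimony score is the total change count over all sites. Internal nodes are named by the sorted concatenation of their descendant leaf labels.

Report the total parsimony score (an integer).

[col 0] DU: children D:{A}, U:{T} ∪→ {A,T}; cost 1
[col 0] HN: children H:{G}, N:{T} ∪→ {G,T}; cost 1
[col 0] DHNU: children DU:{A,T}, HN:{G,T} ∩→ {T}; cost 0
[col 0] DFHNU: children DHNU:{T}, F:{T} ∩→ {T}; cost 0
[col 0] DFHNOU: children DFHNU:{T}, O:{G} ∪→ {G,T}; cost 1
[col 1] DU: children D:{T}, U:{T} ∩→ {T}; cost 0
[col 1] HN: children H:{A}, N:{C} ∪→ {A,C}; cost 1
[col 1] DHNU: children DU:{T}, HN:{A,C} ∪→ {A,C,T}; cost 1
[col 1] DFHNU: children DHNU:{A,C,T}, F:{T} ∩→ {T}; cost 0
[col 1] DFHNOU: children DFHNU:{T}, O:{C} ∪→ {C,T}; cost 1
[col 2] DU: children D:{C}, U:{T} ∪→ {C,T}; cost 1
[col 2] HN: children H:{C}, N:{A} ∪→ {A,C}; cost 1
[col 2] DHNU: children DU:{C,T}, HN:{A,C} ∩→ {C}; cost 0
[col 2] DFHNU: children DHNU:{C}, F:{A} ∪→ {A,C}; cost 1
[col 2] DFHNOU: children DFHNU:{A,C}, O:{A} ∩→ {A}; cost 0
[col 3] DU: children D:{G}, U:{A} ∪→ {A,G}; cost 1
[col 3] HN: children H:{T}, N:{G} ∪→ {G,T}; cost 1
[col 3] DHNU: children DU:{A,G}, HN:{G,T} ∩→ {G}; cost 0
[col 3] DFHNU: children DHNU:{G}, F:{A} ∪→ {A,G}; cost 1
[col 3] DFHNOU: children DFHNU:{A,G}, O:{A} ∩→ {A}; cost 0
[col 4] DU: children D:{T}, U:{A} ∪→ {A,T}; cost 1
[col 4] HN: children H:{A}, N:{C} ∪→ {A,C}; cost 1
[col 4] DHNU: children DU:{A,T}, HN:{A,C} ∩→ {A}; cost 0
[col 4] DFHNU: children DHNU:{A}, F:{G} ∪→ {A,G}; cost 1
[col 4] DFHNOU: children DFHNU:{A,G}, O:{G} ∩→ {G}; cost 0
[col 5] DU: children D:{G}, U:{C} ∪→ {C,G}; cost 1
[col 5] HN: children H:{A}, N:{G} ∪→ {A,G}; cost 1
[col 5] DHNU: children DU:{C,G}, HN:{A,G} ∩→ {G}; cost 0
[col 5] DFHNU: children DHNU:{G}, F:{G} ∩→ {G}; cost 0
[col 5] DFHNOU: children DFHNU:{G}, O:{G} ∩→ {G}; cost 0
per-site changes: [3, 3, 3, 3, 3, 2]; total = 17

17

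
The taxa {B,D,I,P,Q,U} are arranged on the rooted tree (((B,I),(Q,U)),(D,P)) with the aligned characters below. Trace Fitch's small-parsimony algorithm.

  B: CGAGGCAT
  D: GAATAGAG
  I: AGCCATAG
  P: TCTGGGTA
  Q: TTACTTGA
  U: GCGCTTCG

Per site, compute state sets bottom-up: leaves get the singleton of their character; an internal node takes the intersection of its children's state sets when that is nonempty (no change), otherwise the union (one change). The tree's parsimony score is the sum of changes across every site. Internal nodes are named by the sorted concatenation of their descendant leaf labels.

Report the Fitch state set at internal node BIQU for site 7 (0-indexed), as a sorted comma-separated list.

site 0, node BI: B={C} ∪ I={A} → {A,C} (+1)
site 0, node QU: Q={T} ∪ U={G} → {G,T} (+1)
site 0, node BIQU: BI={A,C} ∪ QU={G,T} → {A,C,G,T} (+1)
site 0, node DP: D={G} ∪ P={T} → {G,T} (+1)
site 0, node BDIPQU: BIQU={A,C,G,T} ∩ DP={G,T} → {G,T} (+0)
site 1, node BI: B={G} ∩ I={G} → {G} (+0)
site 1, node QU: Q={T} ∪ U={C} → {C,T} (+1)
site 1, node BIQU: BI={G} ∪ QU={C,T} → {C,G,T} (+1)
site 1, node DP: D={A} ∪ P={C} → {A,C} (+1)
site 1, node BDIPQU: BIQU={C,G,T} ∩ DP={A,C} → {C} (+0)
site 2, node BI: B={A} ∪ I={C} → {A,C} (+1)
site 2, node QU: Q={A} ∪ U={G} → {A,G} (+1)
site 2, node BIQU: BI={A,C} ∩ QU={A,G} → {A} (+0)
site 2, node DP: D={A} ∪ P={T} → {A,T} (+1)
site 2, node BDIPQU: BIQU={A} ∩ DP={A,T} → {A} (+0)
site 3, node BI: B={G} ∪ I={C} → {C,G} (+1)
site 3, node QU: Q={C} ∩ U={C} → {C} (+0)
site 3, node BIQU: BI={C,G} ∩ QU={C} → {C} (+0)
site 3, node DP: D={T} ∪ P={G} → {G,T} (+1)
site 3, node BDIPQU: BIQU={C} ∪ DP={G,T} → {C,G,T} (+1)
site 4, node BI: B={G} ∪ I={A} → {A,G} (+1)
site 4, node QU: Q={T} ∩ U={T} → {T} (+0)
site 4, node BIQU: BI={A,G} ∪ QU={T} → {A,G,T} (+1)
site 4, node DP: D={A} ∪ P={G} → {A,G} (+1)
site 4, node BDIPQU: BIQU={A,G,T} ∩ DP={A,G} → {A,G} (+0)
site 5, node BI: B={C} ∪ I={T} → {C,T} (+1)
site 5, node QU: Q={T} ∩ U={T} → {T} (+0)
site 5, node BIQU: BI={C,T} ∩ QU={T} → {T} (+0)
site 5, node DP: D={G} ∩ P={G} → {G} (+0)
site 5, node BDIPQU: BIQU={T} ∪ DP={G} → {G,T} (+1)
site 6, node BI: B={A} ∩ I={A} → {A} (+0)
site 6, node QU: Q={G} ∪ U={C} → {C,G} (+1)
site 6, node BIQU: BI={A} ∪ QU={C,G} → {A,C,G} (+1)
site 6, node DP: D={A} ∪ P={T} → {A,T} (+1)
site 6, node BDIPQU: BIQU={A,C,G} ∩ DP={A,T} → {A} (+0)
site 7, node BI: B={T} ∪ I={G} → {G,T} (+1)
site 7, node QU: Q={A} ∪ U={G} → {A,G} (+1)
site 7, node BIQU: BI={G,T} ∩ QU={A,G} → {G} (+0)
site 7, node DP: D={G} ∪ P={A} → {A,G} (+1)
site 7, node BDIPQU: BIQU={G} ∩ DP={A,G} → {G} (+0)
per-site changes: [4, 3, 3, 3, 3, 2, 3, 3]; total = 24

G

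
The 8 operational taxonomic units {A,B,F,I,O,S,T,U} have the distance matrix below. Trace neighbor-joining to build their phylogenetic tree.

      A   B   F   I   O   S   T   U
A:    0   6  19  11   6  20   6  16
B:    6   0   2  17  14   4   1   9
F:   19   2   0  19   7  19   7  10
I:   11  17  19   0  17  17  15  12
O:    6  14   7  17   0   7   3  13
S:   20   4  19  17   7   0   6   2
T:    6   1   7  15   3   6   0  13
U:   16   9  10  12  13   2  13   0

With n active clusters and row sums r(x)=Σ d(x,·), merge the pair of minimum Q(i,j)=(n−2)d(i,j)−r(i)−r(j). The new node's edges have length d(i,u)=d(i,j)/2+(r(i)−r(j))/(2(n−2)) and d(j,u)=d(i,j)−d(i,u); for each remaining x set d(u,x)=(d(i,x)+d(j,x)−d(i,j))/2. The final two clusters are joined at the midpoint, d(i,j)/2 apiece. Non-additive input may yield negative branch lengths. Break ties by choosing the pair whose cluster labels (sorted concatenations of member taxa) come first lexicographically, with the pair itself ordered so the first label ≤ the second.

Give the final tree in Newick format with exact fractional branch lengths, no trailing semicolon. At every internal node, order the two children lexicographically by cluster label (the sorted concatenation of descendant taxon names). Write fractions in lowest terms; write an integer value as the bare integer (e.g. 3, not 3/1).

((((A:11/4,I:33/4):107/32,O:85/32):23/32,((B:-6/5,F:16/5):77/24,T:-5/24):43/32):181/64,(S:1,U:1):181/64)

iteration 1: select S,U (d=2, Q=-138); attach at lengths (1, 1); label the merged cluster SU
  updated: d(A,SU)=17, d(B,SU)=11/2, d(F,SU)=27/2, d(I,SU)=27/2, d(O,SU)=9, d(SU,T)=17/2
iteration 2: select B,F (d=2, Q=-103); attach at lengths (-6/5, 16/5); label the merged cluster BF
  updated: d(A,BF)=23/2, d(BF,I)=17, d(BF,O)=19/2, d(BF,SU)=17/2, d(BF,T)=3
iteration 3: select A,I (d=11, Q=-81); attach at lengths (11/4, 33/4); label the merged cluster AI
  updated: d(AI,BF)=35/4, d(AI,O)=6, d(AI,SU)=39/4, d(AI,T)=5
iteration 4: select BF,T (d=3, Q=-161/4); attach at lengths (77/24, -5/24); label the merged cluster BFT
  updated: d(AI,BFT)=43/8, d(BFT,O)=19/4, d(BFT,SU)=7
iteration 5: select AI,O (d=6, Q=-231/8); attach at lengths (107/32, 85/32); label the merged cluster AIO
  updated: d(AIO,BFT)=33/16, d(AIO,SU)=51/8
iteration 6: select AIO,BFT (d=33/16, Q=-247/16); attach at lengths (23/32, 43/32); label the merged cluster ABFIOT
  updated: d(ABFIOT,SU)=181/32
iteration 7: select ABFIOT,SU (d=181/32); attach at lengths (181/64, 181/64); label the merged cluster ABFIOSTU
final tree: ((((A:11/4,I:33/4):107/32,O:85/32):23/32,((B:-6/5,F:16/5):77/24,T:-5/24):43/32):181/64,(S:1,U:1):181/64)
total length: 1015/32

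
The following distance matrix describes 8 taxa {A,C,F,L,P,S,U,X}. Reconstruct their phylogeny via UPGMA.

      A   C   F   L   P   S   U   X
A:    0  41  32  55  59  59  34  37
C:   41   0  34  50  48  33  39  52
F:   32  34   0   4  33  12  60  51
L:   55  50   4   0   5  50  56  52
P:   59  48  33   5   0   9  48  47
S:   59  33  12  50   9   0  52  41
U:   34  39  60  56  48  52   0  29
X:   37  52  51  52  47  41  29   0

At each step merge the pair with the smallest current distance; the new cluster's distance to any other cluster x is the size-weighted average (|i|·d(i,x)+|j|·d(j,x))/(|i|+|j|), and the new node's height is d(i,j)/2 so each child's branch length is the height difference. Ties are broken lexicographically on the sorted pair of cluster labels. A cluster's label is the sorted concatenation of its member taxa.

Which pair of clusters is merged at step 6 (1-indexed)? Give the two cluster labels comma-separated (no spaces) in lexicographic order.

C,FLPS

step 1: merge (F,L) at d=4; branch lengths F→2, L→2; new cluster FL
  updated: d(A,FL)=87/2, d(C,FL)=42, d(FL,P)=19, d(FL,S)=31, d(FL,U)=58, d(FL,X)=103/2
step 2: merge (P,S) at d=9; branch lengths P→9/2, S→9/2; new cluster PS
  updated: d(A,PS)=59, d(C,PS)=81/2, d(FL,PS)=25, d(PS,U)=50, d(PS,X)=44
step 3: merge (FL,PS) at d=25; branch lengths FL→21/2, PS→8; new cluster FLPS
  updated: d(A,FLPS)=205/4, d(C,FLPS)=165/4, d(FLPS,U)=54, d(FLPS,X)=191/4
step 4: merge (U,X) at d=29; branch lengths U→29/2, X→29/2; new cluster UX
  updated: d(A,UX)=71/2, d(C,UX)=91/2, d(FLPS,UX)=407/8
step 5: merge (A,UX) at d=71/2; branch lengths A→71/4, UX→13/4; new cluster AUX
  updated: d(AUX,C)=44, d(AUX,FLPS)=51
step 6: merge (C,FLPS) at d=165/4; branch lengths C→165/8, FLPS→65/8; new cluster CFLPS
  updated: d(AUX,CFLPS)=248/5
step 7: merge (AUX,CFLPS) at d=248/5; branch lengths AUX→141/20, CFLPS→167/40; new cluster ACFLPSUX
final tree: ((A:71/4,(U:29/2,X:29/2):13/4):141/20,(C:165/8,((F:2,L:2):21/2,(P:9/2,S:9/2):8):65/8):167/40)
total length: 4859/40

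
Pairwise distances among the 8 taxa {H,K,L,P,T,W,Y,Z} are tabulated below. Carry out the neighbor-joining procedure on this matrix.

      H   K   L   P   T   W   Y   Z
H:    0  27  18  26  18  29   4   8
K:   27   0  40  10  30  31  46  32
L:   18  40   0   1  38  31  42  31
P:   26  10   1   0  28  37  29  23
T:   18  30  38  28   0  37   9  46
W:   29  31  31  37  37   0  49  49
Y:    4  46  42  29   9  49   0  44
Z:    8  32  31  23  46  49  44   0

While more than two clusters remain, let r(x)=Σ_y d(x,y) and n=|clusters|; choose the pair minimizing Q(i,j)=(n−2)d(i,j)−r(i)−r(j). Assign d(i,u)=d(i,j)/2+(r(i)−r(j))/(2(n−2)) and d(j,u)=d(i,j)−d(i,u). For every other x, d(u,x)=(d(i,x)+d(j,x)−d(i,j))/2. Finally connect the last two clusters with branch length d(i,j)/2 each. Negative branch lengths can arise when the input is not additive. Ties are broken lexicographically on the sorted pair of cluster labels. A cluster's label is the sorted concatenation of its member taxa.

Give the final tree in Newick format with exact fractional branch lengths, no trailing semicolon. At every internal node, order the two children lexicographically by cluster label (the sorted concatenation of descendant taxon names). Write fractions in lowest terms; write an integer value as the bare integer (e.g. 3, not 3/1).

step 1: merge (T,Y) at d=9, Q=-375; branch lengths T→37/12, Y→71/12; new cluster TY
  updated: d(H,TY)=13/2, d(K,TY)=67/2, d(L,TY)=71/2, d(P,TY)=24, d(TY,W)=77/2, d(TY,Z)=81/2
step 2: merge (L,P) at d=1, Q=-545/2; branch lengths L→81/20, P→-61/20; new cluster LP
  updated: d(H,LP)=43/2, d(K,LP)=49/2, d(LP,TY)=117/4, d(LP,W)=67/2, d(LP,Z)=53/2
step 3: merge (H,Z) at d=8, Q=-216; branch lengths H→-4, Z→12; new cluster HZ
  updated: d(HZ,K)=51/2, d(HZ,LP)=20, d(HZ,TY)=39/2, d(HZ,W)=35
step 4: merge (HZ,TY) at d=39/2, Q=-649/4; branch lengths HZ→151/24, TY→317/24; new cluster HTYZ
  updated: d(HTYZ,K)=79/4, d(HTYZ,LP)=119/8, d(HTYZ,W)=27
step 5: merge (HTYZ,LP) at d=119/8, Q=-419/4; branch lengths HTYZ→37/8, LP→41/4; new cluster HLPTYZ
  updated: d(HLPTYZ,K)=235/16, d(HLPTYZ,W)=365/16
step 6: merge (HLPTYZ,K) at d=235/16, Q=-137/2; branch lengths HLPTYZ→13/4, K→183/16; new cluster HKLPTYZ
  updated: d(HKLPTYZ,W)=313/16
step 7: merge (HKLPTYZ,W) at d=313/16; branch lengths HKLPTYZ→313/32, W→313/32; new cluster HKLPTWYZ
final tree: (((((H:-4,Z:12):151/24,(T:37/12,Y:71/12):317/24):37/8,(L:81/20,P:-61/20):41/4):13/4,K:183/16):313/32,W:313/32)
total length: 693/8

(((((H:-4,Z:12):151/24,(T:37/12,Y:71/12):317/24):37/8,(L:81/20,P:-61/20):41/4):13/4,K:183/16):313/32,W:313/32)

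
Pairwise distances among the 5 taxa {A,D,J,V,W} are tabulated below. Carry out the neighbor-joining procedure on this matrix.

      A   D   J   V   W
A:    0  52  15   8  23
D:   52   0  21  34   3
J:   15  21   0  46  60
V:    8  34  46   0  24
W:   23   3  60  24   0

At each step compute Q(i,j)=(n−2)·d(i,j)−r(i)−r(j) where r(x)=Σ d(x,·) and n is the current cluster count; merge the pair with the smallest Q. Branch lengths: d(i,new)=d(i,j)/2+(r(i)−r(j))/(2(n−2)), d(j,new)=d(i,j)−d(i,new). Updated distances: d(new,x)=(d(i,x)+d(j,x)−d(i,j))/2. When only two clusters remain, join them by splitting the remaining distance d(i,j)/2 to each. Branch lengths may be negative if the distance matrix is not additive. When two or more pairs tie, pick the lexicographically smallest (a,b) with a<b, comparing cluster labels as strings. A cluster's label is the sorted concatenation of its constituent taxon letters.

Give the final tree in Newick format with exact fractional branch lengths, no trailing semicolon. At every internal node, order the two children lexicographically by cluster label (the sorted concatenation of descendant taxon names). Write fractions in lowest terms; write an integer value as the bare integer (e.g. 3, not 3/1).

iteration 1: select D,W (d=3, Q=-211); attach at lengths (3/2, 3/2); label the merged cluster DW
  updated: d(A,DW)=36, d(DW,J)=39, d(DW,V)=55/2
iteration 2: select A,J (d=15, Q=-129); attach at lengths (-11/4, 71/4); label the merged cluster AJ
  updated: d(AJ,DW)=30, d(AJ,V)=39/2
iteration 3: select AJ,DW (d=30, Q=-77); attach at lengths (11, 19); label the merged cluster ADJW
  updated: d(ADJW,V)=17/2
iteration 4: select ADJW,V (d=17/2); attach at lengths (17/4, 17/4); label the merged cluster ADJVW
final tree: (((A:-11/4,J:71/4):11,(D:3/2,W:3/2):19):17/4,V:17/4)
total length: 113/2

(((A:-11/4,J:71/4):11,(D:3/2,W:3/2):19):17/4,V:17/4)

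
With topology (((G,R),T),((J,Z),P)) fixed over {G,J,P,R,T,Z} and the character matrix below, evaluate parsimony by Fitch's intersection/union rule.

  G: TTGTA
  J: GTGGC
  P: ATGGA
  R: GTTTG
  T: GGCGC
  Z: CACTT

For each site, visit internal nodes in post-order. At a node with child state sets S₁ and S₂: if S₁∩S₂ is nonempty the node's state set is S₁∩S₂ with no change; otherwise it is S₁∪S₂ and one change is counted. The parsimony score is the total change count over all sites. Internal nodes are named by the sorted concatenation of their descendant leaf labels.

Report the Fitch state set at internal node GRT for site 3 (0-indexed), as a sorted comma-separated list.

[col 0] GR: children G:{T}, R:{G} ∪→ {G,T}; cost 1
[col 0] GRT: children GR:{G,T}, T:{G} ∩→ {G}; cost 0
[col 0] JZ: children J:{G}, Z:{C} ∪→ {C,G}; cost 1
[col 0] JPZ: children JZ:{C,G}, P:{A} ∪→ {A,C,G}; cost 1
[col 0] GJPRTZ: children GRT:{G}, JPZ:{A,C,G} ∩→ {G}; cost 0
[col 1] GR: children G:{T}, R:{T} ∩→ {T}; cost 0
[col 1] GRT: children GR:{T}, T:{G} ∪→ {G,T}; cost 1
[col 1] JZ: children J:{T}, Z:{A} ∪→ {A,T}; cost 1
[col 1] JPZ: children JZ:{A,T}, P:{T} ∩→ {T}; cost 0
[col 1] GJPRTZ: children GRT:{G,T}, JPZ:{T} ∩→ {T}; cost 0
[col 2] GR: children G:{G}, R:{T} ∪→ {G,T}; cost 1
[col 2] GRT: children GR:{G,T}, T:{C} ∪→ {C,G,T}; cost 1
[col 2] JZ: children J:{G}, Z:{C} ∪→ {C,G}; cost 1
[col 2] JPZ: children JZ:{C,G}, P:{G} ∩→ {G}; cost 0
[col 2] GJPRTZ: children GRT:{C,G,T}, JPZ:{G} ∩→ {G}; cost 0
[col 3] GR: children G:{T}, R:{T} ∩→ {T}; cost 0
[col 3] GRT: children GR:{T}, T:{G} ∪→ {G,T}; cost 1
[col 3] JZ: children J:{G}, Z:{T} ∪→ {G,T}; cost 1
[col 3] JPZ: children JZ:{G,T}, P:{G} ∩→ {G}; cost 0
[col 3] GJPRTZ: children GRT:{G,T}, JPZ:{G} ∩→ {G}; cost 0
[col 4] GR: children G:{A}, R:{G} ∪→ {A,G}; cost 1
[col 4] GRT: children GR:{A,G}, T:{C} ∪→ {A,C,G}; cost 1
[col 4] JZ: children J:{C}, Z:{T} ∪→ {C,T}; cost 1
[col 4] JPZ: children JZ:{C,T}, P:{A} ∪→ {A,C,T}; cost 1
[col 4] GJPRTZ: children GRT:{A,C,G}, JPZ:{A,C,T} ∩→ {A,C}; cost 0
per-site changes: [3, 2, 3, 2, 4]; total = 14

G,T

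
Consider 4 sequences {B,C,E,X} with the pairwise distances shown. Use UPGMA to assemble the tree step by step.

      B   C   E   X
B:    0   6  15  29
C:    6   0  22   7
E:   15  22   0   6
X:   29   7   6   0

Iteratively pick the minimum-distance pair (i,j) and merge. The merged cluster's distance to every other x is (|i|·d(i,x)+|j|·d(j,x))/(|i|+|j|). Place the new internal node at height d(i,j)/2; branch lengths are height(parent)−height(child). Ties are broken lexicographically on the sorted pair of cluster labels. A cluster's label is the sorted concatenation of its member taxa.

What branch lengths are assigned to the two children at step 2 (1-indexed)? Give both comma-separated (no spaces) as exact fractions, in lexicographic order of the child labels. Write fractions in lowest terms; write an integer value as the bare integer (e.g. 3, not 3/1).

1. join B+C (d=6) ⇒ BC; edges |B|=3, |C|=3
  updated: d(BC,E)=37/2, d(BC,X)=18
2. join E+X (d=6) ⇒ EX; edges |E|=3, |X|=3
  updated: d(BC,EX)=73/4
3. join BC+EX (d=73/4) ⇒ BCEX; edges |BC|=49/8, |EX|=49/8
final tree: ((B:3,C:3):49/8,(E:3,X:3):49/8)
total length: 97/4

3,3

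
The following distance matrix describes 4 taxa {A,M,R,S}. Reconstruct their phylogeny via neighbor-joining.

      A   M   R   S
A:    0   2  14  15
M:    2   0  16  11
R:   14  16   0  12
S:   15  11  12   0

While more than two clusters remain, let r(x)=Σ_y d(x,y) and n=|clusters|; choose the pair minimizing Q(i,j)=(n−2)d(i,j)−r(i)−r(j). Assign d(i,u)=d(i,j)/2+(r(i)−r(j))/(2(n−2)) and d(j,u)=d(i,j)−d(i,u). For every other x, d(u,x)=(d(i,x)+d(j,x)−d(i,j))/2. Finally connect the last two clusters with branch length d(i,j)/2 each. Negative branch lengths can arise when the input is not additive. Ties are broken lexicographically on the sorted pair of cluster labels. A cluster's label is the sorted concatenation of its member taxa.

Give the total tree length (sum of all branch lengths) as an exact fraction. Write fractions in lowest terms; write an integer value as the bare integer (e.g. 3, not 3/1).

iteration 1: select A,M (d=2, Q=-56); attach at lengths (3/2, 1/2); label the merged cluster AM
  updated: d(AM,R)=14, d(AM,S)=12
iteration 2: select AM,R (d=14, Q=-38); attach at lengths (7, 7); label the merged cluster AMR
  updated: d(AMR,S)=5
iteration 3: select AMR,S (d=5); attach at lengths (5/2, 5/2); label the merged cluster AMRS
final tree: (((A:3/2,M:1/2):7,R:7):5/2,S:5/2)
total length: 21

21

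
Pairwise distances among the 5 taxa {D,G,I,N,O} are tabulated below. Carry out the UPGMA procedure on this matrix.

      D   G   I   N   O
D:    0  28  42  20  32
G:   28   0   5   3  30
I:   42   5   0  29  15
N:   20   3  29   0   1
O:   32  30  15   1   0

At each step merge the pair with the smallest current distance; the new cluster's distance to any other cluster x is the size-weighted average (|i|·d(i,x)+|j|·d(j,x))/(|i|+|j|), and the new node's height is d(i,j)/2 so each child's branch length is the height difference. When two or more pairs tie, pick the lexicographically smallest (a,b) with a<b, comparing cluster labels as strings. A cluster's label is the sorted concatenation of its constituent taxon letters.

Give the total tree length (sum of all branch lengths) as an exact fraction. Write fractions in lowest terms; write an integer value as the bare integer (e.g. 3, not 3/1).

1. join N+O (d=1) ⇒ NO; edges |N|=1/2, |O|=1/2
  updated: d(D,NO)=26, d(G,NO)=33/2, d(I,NO)=22
2. join G+I (d=5) ⇒ GI; edges |G|=5/2, |I|=5/2
  updated: d(D,GI)=35, d(GI,NO)=77/4
3. join GI+NO (d=77/4) ⇒ GINO; edges |GI|=57/8, |NO|=73/8
  updated: d(D,GINO)=61/2
4. join D+GINO (d=61/2) ⇒ DGINO; edges |D|=61/4, |GINO|=45/8
final tree: (D:61/4,((G:5/2,I:5/2):57/8,(N:1/2,O:1/2):73/8):45/8)
total length: 345/8

345/8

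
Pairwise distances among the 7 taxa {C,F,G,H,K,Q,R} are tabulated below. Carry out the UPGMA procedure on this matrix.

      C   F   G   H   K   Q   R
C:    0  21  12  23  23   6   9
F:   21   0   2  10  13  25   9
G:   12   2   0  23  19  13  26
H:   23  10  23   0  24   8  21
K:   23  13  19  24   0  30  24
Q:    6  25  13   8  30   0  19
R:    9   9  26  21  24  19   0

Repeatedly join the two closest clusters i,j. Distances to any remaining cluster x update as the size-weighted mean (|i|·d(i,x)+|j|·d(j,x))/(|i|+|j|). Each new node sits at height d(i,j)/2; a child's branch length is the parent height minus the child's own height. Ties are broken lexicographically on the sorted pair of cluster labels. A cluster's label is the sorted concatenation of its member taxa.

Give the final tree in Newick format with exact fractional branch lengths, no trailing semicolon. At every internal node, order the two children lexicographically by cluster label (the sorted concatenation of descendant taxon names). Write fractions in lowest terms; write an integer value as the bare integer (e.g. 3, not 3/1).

((((C:3,Q:3):4,R:7):5/3,H:26/3):4/3,((F:1,G:1):7,K:8):2)

1. join F+G (d=2) ⇒ FG; edges |F|=1, |G|=1
  updated: d(C,FG)=33/2, d(FG,H)=33/2, d(FG,K)=16, d(FG,Q)=19, d(FG,R)=35/2
2. join C+Q (d=6) ⇒ CQ; edges |C|=3, |Q|=3
  updated: d(CQ,FG)=71/4, d(CQ,H)=31/2, d(CQ,K)=53/2, d(CQ,R)=14
3. join CQ+R (d=14) ⇒ CQR; edges |CQ|=4, |R|=7
  updated: d(CQR,FG)=53/3, d(CQR,H)=52/3, d(CQR,K)=77/3
4. join FG+K (d=16) ⇒ FGK; edges |FG|=7, |K|=8
  updated: d(CQR,FGK)=61/3, d(FGK,H)=19
5. join CQR+H (d=52/3) ⇒ CHQR; edges |CQR|=5/3, |H|=26/3
  updated: d(CHQR,FGK)=20
6. join CHQR+FGK (d=20) ⇒ CFGHKQR; edges |CHQR|=4/3, |FGK|=2
final tree: ((((C:3,Q:3):4,R:7):5/3,H:26/3):4/3,((F:1,G:1):7,K:8):2)
total length: 143/3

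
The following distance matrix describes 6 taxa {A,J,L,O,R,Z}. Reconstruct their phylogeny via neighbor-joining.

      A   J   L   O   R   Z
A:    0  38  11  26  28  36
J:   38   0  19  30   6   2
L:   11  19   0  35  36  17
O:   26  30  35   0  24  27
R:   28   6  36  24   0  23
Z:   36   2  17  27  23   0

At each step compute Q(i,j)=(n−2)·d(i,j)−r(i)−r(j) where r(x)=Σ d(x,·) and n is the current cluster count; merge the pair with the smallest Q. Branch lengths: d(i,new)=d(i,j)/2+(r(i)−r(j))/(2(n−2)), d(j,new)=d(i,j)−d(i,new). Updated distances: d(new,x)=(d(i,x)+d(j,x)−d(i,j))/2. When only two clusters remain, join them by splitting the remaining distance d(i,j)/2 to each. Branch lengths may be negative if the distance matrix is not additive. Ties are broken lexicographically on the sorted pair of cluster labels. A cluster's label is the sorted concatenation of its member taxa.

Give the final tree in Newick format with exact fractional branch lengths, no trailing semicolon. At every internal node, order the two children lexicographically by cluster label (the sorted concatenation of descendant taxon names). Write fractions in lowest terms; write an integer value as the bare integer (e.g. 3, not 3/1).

1. join A+L (d=11, Q=-213) ⇒ AL; edges |A|=65/8, |L|=23/8
  updated: d(AL,J)=23, d(AL,O)=25, d(AL,R)=53/2, d(AL,Z)=21
2. join J+Z (d=2, Q=-128) ⇒ JZ; edges |J|=-1, |Z|=3
  updated: d(AL,JZ)=21, d(JZ,O)=55/2, d(JZ,R)=27/2
3. join AL+O (d=25, Q=-99) ⇒ ALO; edges |AL|=23/2, |O|=27/2
  updated: d(ALO,JZ)=47/4, d(ALO,R)=51/4
4. join ALO+JZ (d=47/4, Q=-38) ⇒ AJLOZ; edges |ALO|=11/2, |JZ|=25/4
  updated: d(AJLOZ,R)=29/4
5. join AJLOZ+R (d=29/4) ⇒ AJLORZ; edges |AJLOZ|=29/8, |R|=29/8
final tree: ((((A:65/8,L:23/8):23/2,O:27/2):11/2,(J:-1,Z:3):25/4):29/8,R:29/8)
total length: 57

((((A:65/8,L:23/8):23/2,O:27/2):11/2,(J:-1,Z:3):25/4):29/8,R:29/8)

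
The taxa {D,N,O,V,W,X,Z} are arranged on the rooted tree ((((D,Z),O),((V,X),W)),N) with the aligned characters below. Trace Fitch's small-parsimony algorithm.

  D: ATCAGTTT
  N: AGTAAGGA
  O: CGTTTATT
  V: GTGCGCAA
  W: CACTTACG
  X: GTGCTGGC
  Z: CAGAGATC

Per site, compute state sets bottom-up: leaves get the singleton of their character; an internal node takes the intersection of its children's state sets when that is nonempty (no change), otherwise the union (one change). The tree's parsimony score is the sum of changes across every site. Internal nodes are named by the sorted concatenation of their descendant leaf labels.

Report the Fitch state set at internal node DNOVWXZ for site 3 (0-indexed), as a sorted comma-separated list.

A,T

DZ@0: {A} ∪ {C} = {A,C} (union, +1)
DOZ@0: {A,C} ∩ {C} = {C} (intersection, +0)
VX@0: {G} ∩ {G} = {G} (intersection, +0)
VWX@0: {G} ∪ {C} = {C,G} (union, +1)
DOVWXZ@0: {C} ∩ {C,G} = {C} (intersection, +0)
DNOVWXZ@0: {C} ∪ {A} = {A,C} (union, +1)
DZ@1: {T} ∪ {A} = {A,T} (union, +1)
DOZ@1: {A,T} ∪ {G} = {A,G,T} (union, +1)
VX@1: {T} ∩ {T} = {T} (intersection, +0)
VWX@1: {T} ∪ {A} = {A,T} (union, +1)
DOVWXZ@1: {A,G,T} ∩ {A,T} = {A,T} (intersection, +0)
DNOVWXZ@1: {A,T} ∪ {G} = {A,G,T} (union, +1)
DZ@2: {C} ∪ {G} = {C,G} (union, +1)
DOZ@2: {C,G} ∪ {T} = {C,G,T} (union, +1)
VX@2: {G} ∩ {G} = {G} (intersection, +0)
VWX@2: {G} ∪ {C} = {C,G} (union, +1)
DOVWXZ@2: {C,G,T} ∩ {C,G} = {C,G} (intersection, +0)
DNOVWXZ@2: {C,G} ∪ {T} = {C,G,T} (union, +1)
DZ@3: {A} ∩ {A} = {A} (intersection, +0)
DOZ@3: {A} ∪ {T} = {A,T} (union, +1)
VX@3: {C} ∩ {C} = {C} (intersection, +0)
VWX@3: {C} ∪ {T} = {C,T} (union, +1)
DOVWXZ@3: {A,T} ∩ {C,T} = {T} (intersection, +0)
DNOVWXZ@3: {T} ∪ {A} = {A,T} (union, +1)
DZ@4: {G} ∩ {G} = {G} (intersection, +0)
DOZ@4: {G} ∪ {T} = {G,T} (union, +1)
VX@4: {G} ∪ {T} = {G,T} (union, +1)
VWX@4: {G,T} ∩ {T} = {T} (intersection, +0)
DOVWXZ@4: {G,T} ∩ {T} = {T} (intersection, +0)
DNOVWXZ@4: {T} ∪ {A} = {A,T} (union, +1)
DZ@5: {T} ∪ {A} = {A,T} (union, +1)
DOZ@5: {A,T} ∩ {A} = {A} (intersection, +0)
VX@5: {C} ∪ {G} = {C,G} (union, +1)
VWX@5: {C,G} ∪ {A} = {A,C,G} (union, +1)
DOVWXZ@5: {A} ∩ {A,C,G} = {A} (intersection, +0)
DNOVWXZ@5: {A} ∪ {G} = {A,G} (union, +1)
DZ@6: {T} ∩ {T} = {T} (intersection, +0)
DOZ@6: {T} ∩ {T} = {T} (intersection, +0)
VX@6: {A} ∪ {G} = {A,G} (union, +1)
VWX@6: {A,G} ∪ {C} = {A,C,G} (union, +1)
DOVWXZ@6: {T} ∪ {A,C,G} = {A,C,G,T} (union, +1)
DNOVWXZ@6: {A,C,G,T} ∩ {G} = {G} (intersection, +0)
DZ@7: {T} ∪ {C} = {C,T} (union, +1)
DOZ@7: {C,T} ∩ {T} = {T} (intersection, +0)
VX@7: {A} ∪ {C} = {A,C} (union, +1)
VWX@7: {A,C} ∪ {G} = {A,C,G} (union, +1)
DOVWXZ@7: {T} ∪ {A,C,G} = {A,C,G,T} (union, +1)
DNOVWXZ@7: {A,C,G,T} ∩ {A} = {A} (intersection, +0)
per-site changes: [3, 4, 4, 3, 3, 4, 3, 4]; total = 28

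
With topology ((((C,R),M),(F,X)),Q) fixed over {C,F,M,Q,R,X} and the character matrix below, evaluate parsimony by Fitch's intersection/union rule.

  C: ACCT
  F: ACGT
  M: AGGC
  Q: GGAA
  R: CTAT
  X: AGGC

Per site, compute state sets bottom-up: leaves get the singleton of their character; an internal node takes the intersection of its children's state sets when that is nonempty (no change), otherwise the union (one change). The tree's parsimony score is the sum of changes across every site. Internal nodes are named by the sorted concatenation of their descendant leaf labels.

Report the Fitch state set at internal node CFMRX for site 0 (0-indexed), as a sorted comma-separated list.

A

CR@0: {A} ∪ {C} = {A,C} (union, +1)
CMR@0: {A,C} ∩ {A} = {A} (intersection, +0)
FX@0: {A} ∩ {A} = {A} (intersection, +0)
CFMRX@0: {A} ∩ {A} = {A} (intersection, +0)
CFMQRX@0: {A} ∪ {G} = {A,G} (union, +1)
CR@1: {C} ∪ {T} = {C,T} (union, +1)
CMR@1: {C,T} ∪ {G} = {C,G,T} (union, +1)
FX@1: {C} ∪ {G} = {C,G} (union, +1)
CFMRX@1: {C,G,T} ∩ {C,G} = {C,G} (intersection, +0)
CFMQRX@1: {C,G} ∩ {G} = {G} (intersection, +0)
CR@2: {C} ∪ {A} = {A,C} (union, +1)
CMR@2: {A,C} ∪ {G} = {A,C,G} (union, +1)
FX@2: {G} ∩ {G} = {G} (intersection, +0)
CFMRX@2: {A,C,G} ∩ {G} = {G} (intersection, +0)
CFMQRX@2: {G} ∪ {A} = {A,G} (union, +1)
CR@3: {T} ∩ {T} = {T} (intersection, +0)
CMR@3: {T} ∪ {C} = {C,T} (union, +1)
FX@3: {T} ∪ {C} = {C,T} (union, +1)
CFMRX@3: {C,T} ∩ {C,T} = {C,T} (intersection, +0)
CFMQRX@3: {C,T} ∪ {A} = {A,C,T} (union, +1)
per-site changes: [2, 3, 3, 3]; total = 11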